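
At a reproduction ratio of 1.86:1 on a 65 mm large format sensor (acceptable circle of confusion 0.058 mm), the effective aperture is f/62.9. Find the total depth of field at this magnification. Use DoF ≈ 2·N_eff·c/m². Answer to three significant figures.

2.11 mm

At magnification m, DoF ≈ 2·N_eff·c/m² = 2 × 62.9 × 0.058 / 1.86² = 7.296 / 3.46 ≈ 2.11 mm.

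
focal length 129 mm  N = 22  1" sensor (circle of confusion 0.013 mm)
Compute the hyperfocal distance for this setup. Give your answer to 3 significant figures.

Hyperfocal distance H = f²/(N·c) + f = 129²/(22 × 0.013) + 129 = 16641/0.286 + 129 ≈ 58314.3 mm ≈ 58.3 m.

58.3 m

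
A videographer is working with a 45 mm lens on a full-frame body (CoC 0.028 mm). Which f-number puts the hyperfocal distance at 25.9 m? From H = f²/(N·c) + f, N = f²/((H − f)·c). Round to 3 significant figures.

Rearrange H = f²/(N·c) + f for N: N = f² / ((H − f)·c).
N = 45² / ((25900 − 45) × 0.028) = 2025 / 723.9 ≈ 2.80.

f/2.80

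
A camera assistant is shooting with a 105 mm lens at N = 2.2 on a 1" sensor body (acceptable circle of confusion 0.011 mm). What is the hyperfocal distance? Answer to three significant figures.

Hyperfocal distance H = f²/(N·c) + f = 105²/(2.2 × 0.011) + 105 = 11025/0.0242 + 105 ≈ 455683.5 mm ≈ 456 m.

456 m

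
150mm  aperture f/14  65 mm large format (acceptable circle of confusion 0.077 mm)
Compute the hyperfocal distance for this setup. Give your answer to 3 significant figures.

21.0 m

Hyperfocal distance H = f²/(N·c) + f = 150²/(14 × 0.077) + 150 = 22500/1.078 + 150 ≈ 21022.0 mm ≈ 21.0 m.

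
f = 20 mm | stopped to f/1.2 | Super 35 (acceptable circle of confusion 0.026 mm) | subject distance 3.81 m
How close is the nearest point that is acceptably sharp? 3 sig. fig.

2.94 m

Hyperfocal distance H = f²/(N·c) + f = 20²/(1.2 × 0.026) + 20 = 400/0.0312 + 20 ≈ 12840.5 mm ≈ 12.84 m.
Near limit Dn = s·(H − f)/(H + s − 2f) = 3810 × (12840.5 − 20) / (12840.5 + 3810 − 2 × 20) = 3810 × 12820.5 / 16610.5 ≈ 2940.7 mm ≈ 2.94 m.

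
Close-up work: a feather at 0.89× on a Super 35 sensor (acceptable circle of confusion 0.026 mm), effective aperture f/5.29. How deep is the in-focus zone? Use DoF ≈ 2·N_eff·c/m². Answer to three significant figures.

At magnification m, DoF ≈ 2·N_eff·c/m² = 2 × 5.29 × 0.026 / 0.89² = 0.2751 / 0.7921 ≈ 0.347 mm.

0.347 mm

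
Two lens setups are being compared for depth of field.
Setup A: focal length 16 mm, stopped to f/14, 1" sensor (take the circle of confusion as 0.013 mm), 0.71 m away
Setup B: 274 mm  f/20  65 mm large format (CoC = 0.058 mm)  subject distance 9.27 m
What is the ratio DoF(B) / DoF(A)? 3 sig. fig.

Setup A: H = 16²/(14×0.013) + 16 ≈ 1422.6 mm; DoF = Df − Dn = 1401.47 − 475.43 ≈ 926.04 mm.
Setup B: H = 274²/(20×0.058) + 274 ≈ 64994.7 mm; DoF = Df − Dn = 10766.5 − 8138.7 ≈ 2627.8 mm.
Ratio = 2627.8 / 926.04 ≈ 2.84.

2.84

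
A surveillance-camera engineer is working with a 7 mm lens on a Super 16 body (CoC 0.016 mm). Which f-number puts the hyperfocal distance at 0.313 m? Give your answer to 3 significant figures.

f/10

Rearrange H = f²/(N·c) + f for N: N = f² / ((H − f)·c).
N = 7² / ((313 − 7) × 0.016) = 49 / 4.896 ≈ 10.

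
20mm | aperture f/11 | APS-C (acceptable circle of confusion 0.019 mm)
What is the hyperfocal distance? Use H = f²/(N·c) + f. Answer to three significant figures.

1.93 m

Hyperfocal distance H = f²/(N·c) + f = 20²/(11 × 0.019) + 20 = 400/0.209 + 20 ≈ 1933.9 mm ≈ 1.93 m.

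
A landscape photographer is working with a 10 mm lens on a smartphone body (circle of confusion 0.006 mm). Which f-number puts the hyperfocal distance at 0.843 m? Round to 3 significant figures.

f/20

Rearrange H = f²/(N·c) + f for N: N = f² / ((H − f)·c).
N = 10² / ((843 − 10) × 0.006) = 100 / 4.998 ≈ 20.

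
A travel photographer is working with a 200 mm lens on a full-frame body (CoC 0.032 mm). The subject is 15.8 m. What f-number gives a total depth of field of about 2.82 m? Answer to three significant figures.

f/7.09

Write h = H − f = f²/(N·c). The thin-lens limits are Dn = s·h/(h + (s−f)) and Df = s·h/(h − (s−f)), so DoF = Df − Dn = 2·s·(s−f)·h / (h² − (s−f)²).
That is a quadratic in h: DoF·h² − 2·s·(s−f)·h − DoF·(s−f)² = 0 ⇒ h = (s−f)·(s + √(s² + DoF²)) / DoF = 15600 × (15800 + √(15800² + 2820²)) / 2820 = 15600 × (15800 + 16049.7) / 2820 ≈ 176190 mm.
Then N = f²/(c·h) = 200² / (0.032 × 176190) = 40000 / 5638.1 ≈ 7.09.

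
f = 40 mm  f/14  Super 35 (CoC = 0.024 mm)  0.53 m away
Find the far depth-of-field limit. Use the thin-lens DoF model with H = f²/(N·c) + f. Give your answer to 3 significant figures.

0.591 m

Hyperfocal distance H = f²/(N·c) + f = 40²/(14 × 0.024) + 40 = 1600/0.336 + 40 ≈ 4801.9 mm ≈ 4.802 m.
Far limit Df = s·(H − f)/(H − s) = 530 × (4801.9 − 40) / (4801.9 − 530) = 530 × 4761.9 / 4271.9 ≈ 590.79 mm ≈ 0.591 m.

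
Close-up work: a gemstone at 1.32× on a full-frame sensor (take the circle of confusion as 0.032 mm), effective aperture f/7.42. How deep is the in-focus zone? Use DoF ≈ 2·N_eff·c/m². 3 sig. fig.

0.273 mm

At magnification m, DoF ≈ 2·N_eff·c/m² = 2 × 7.42 × 0.032 / 1.32² = 0.4749 / 1.742 ≈ 0.273 mm.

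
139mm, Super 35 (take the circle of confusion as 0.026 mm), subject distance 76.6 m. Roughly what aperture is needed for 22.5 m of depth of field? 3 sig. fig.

Write h = H − f = f²/(N·c). The thin-lens limits are Dn = s·h/(h + (s−f)) and Df = s·h/(h − (s−f)), so DoF = Df − Dn = 2·s·(s−f)·h / (h² − (s−f)²).
That is a quadratic in h: DoF·h² − 2·s·(s−f)·h − DoF·(s−f)² = 0 ⇒ h = (s−f)·(s + √(s² + DoF²)) / DoF = 76461 × (76600 + √(76600² + 22500²)) / 22500 = 76461 × (76600 + 79836.1) / 22500 ≈ 531612 mm.
Then N = f²/(c·h) = 139² / (0.026 × 531612) = 19321 / 13822 ≈ 1.40.

f/1.40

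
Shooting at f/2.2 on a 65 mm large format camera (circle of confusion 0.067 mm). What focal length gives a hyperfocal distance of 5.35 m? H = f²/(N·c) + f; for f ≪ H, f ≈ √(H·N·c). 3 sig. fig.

From H = f²/(N·c) + f, with f ≪ H: f ≈ √(H·N·c) = √(5350 × 2.2 × 0.067) = √788.59 ≈ 28.08 mm.
Exact: f² + N·c·f − N·c·H = 0 ⇒ f = (−N·c + √((N·c)² + 4·N·c·H))/2 = (−0.1474 + √3154.4)/2 ≈ 28.008 mm ≈ 28.0 mm.

28.0 mm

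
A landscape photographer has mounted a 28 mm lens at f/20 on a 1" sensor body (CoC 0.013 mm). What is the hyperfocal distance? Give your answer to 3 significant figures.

3.04 m

Hyperfocal distance H = f²/(N·c) + f = 28²/(20 × 0.013) + 28 = 784/0.26 + 28 ≈ 3043.4 mm ≈ 3.04 m.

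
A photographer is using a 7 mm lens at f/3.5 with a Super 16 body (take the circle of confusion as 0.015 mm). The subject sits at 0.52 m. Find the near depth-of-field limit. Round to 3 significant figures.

Hyperfocal distance H = f²/(N·c) + f = 7²/(3.5 × 0.015) + 7 = 49/0.0525 + 7 ≈ 940.3 mm ≈ 0.940 m.
Near limit Dn = s·(H − f)/(H + s − 2f) = 520 × (940.3 − 7) / (940.3 + 520 − 2 × 7) = 520 × 933.3 / 1446.3 ≈ 335.56 mm.

336 mm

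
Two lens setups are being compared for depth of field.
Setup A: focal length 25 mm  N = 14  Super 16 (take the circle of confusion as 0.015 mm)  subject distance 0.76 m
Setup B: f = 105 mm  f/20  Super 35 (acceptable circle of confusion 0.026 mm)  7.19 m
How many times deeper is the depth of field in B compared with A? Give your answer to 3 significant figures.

13.5

Setup A: H = 25²/(14×0.015) + 25 ≈ 3001.2 mm; DoF = Df − Dn = 1009.24 − 609.48 ≈ 399.76 mm.
Setup B: H = 105²/(20×0.026) + 105 ≈ 21306.9 mm; DoF = Df − Dn = 10798.5 − 5389.1 ≈ 5409.4 mm.
Ratio = 5409.4 / 399.76 ≈ 13.5.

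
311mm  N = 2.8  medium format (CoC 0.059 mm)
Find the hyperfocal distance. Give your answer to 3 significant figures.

Hyperfocal distance H = f²/(N·c) + f = 311²/(2.8 × 0.059) + 311 = 96721/0.1652 + 311 ≈ 585789.2 mm ≈ 586 m.

586 m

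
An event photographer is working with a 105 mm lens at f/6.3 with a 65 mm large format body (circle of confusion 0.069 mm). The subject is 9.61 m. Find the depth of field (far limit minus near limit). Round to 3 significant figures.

Hyperfocal distance H = f²/(N·c) + f = 105²/(6.3 × 0.069) + 105 = 11025/0.4347 + 105 ≈ 25467.3 mm ≈ 25.47 m.
Near limit Dn = s·(H − f)/(H + s − 2f) = 9610 × (25467.3 − 105) / (25467.3 + 9610 − 2 × 105) = 9610 × 25362.3 / 34867.3 ≈ 6990.3 mm.
Far limit Df = s·(H − f)/(H − s) = 9610 × (25467.3 − 105) / (25467.3 − 9610) = 9610 × 25362.3 / 15857.3 ≈ 15370.3 mm.
Depth of field = Df − Dn = 15370.3 − 6990.3 ≈ 8380.0 mm ≈ 8.38 m.

8.38 m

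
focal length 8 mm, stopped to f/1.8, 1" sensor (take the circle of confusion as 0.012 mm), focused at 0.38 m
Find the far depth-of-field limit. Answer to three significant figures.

435 mm

Hyperfocal distance H = f²/(N·c) + f = 8²/(1.8 × 0.012) + 8 = 64/0.0216 + 8 ≈ 2971.0 mm ≈ 2.971 m.
Far limit Df = s·(H − f)/(H − s) = 380 × (2971.0 − 8) / (2971.0 − 380) = 380 × 2963.0 / 2591.0 ≈ 434.56 mm.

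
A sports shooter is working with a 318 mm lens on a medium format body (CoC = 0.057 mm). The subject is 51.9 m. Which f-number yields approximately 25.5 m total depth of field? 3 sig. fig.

f/7.99

Write h = H − f = f²/(N·c). The thin-lens limits are Dn = s·h/(h + (s−f)) and Df = s·h/(h − (s−f)), so DoF = Df − Dn = 2·s·(s−f)·h / (h² − (s−f)²).
That is a quadratic in h: DoF·h² − 2·s·(s−f)·h − DoF·(s−f)² = 0 ⇒ h = (s−f)·(s + √(s² + DoF²)) / DoF = 51582 × (51900 + √(51900² + 25500²)) / 25500 = 51582 × (51900 + 57826.1) / 25500 ≈ 221957 mm.
Then N = f²/(c·h) = 318² / (0.057 × 221957) = 101124 / 12652 ≈ 7.99.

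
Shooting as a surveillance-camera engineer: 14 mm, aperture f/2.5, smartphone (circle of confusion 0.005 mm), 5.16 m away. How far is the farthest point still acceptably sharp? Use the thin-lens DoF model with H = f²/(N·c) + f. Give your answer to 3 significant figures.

7.68 m

Hyperfocal distance H = f²/(N·c) + f = 14²/(2.5 × 0.005) + 14 = 196/0.0125 + 14 ≈ 15694.0 mm ≈ 15.69 m.
Far limit Df = s·(H − f)/(H − s) = 5160 × (15694.0 − 14) / (15694.0 − 5160) = 5160 × 15680.0 / 10534.0 ≈ 7680.7 mm ≈ 7.68 m.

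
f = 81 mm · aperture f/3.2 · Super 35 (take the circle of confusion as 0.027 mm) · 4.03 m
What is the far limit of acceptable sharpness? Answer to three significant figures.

4.25 m

Hyperfocal distance H = f²/(N·c) + f = 81²/(3.2 × 0.027) + 81 = 6561/0.0864 + 81 ≈ 76018.5 mm ≈ 76.02 m.
Far limit Df = s·(H − f)/(H − s) = 4030 × (76018.5 − 81) / (76018.5 − 4030) = 4030 × 75937.5 / 71988.5 ≈ 4251.1 mm ≈ 4.25 m.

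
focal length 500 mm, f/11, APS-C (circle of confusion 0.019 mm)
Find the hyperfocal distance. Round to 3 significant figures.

1200 m

Hyperfocal distance H = f²/(N·c) + f = 500²/(11 × 0.019) + 500 = 250000/0.209 + 500 ≈ 1196672.2 mm ≈ 1200 m.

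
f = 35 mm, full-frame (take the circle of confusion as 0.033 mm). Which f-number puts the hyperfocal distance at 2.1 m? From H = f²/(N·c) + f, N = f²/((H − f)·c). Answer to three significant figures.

Rearrange H = f²/(N·c) + f for N: N = f² / ((H − f)·c).
N = 35² / ((2100 − 35) × 0.033) = 1225 / 68.15 ≈ 18.

f/18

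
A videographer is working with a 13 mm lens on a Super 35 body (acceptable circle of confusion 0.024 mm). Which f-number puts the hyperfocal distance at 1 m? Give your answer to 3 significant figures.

f/7.13

Rearrange H = f²/(N·c) + f for N: N = f² / ((H − f)·c).
N = 13² / ((1000 − 13) × 0.024) = 169 / 23.69 ≈ 7.13.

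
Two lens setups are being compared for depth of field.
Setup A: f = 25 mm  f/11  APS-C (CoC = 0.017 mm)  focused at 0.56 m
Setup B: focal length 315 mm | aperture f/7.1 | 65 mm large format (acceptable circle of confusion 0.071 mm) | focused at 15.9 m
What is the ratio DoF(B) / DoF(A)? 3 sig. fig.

13.8

Setup A: H = 25²/(11×0.017) + 25 ≈ 3367.2 mm; DoF = Df − Dn = 666.72 − 482.73 ≈ 183.99 mm.
Setup B: H = 315²/(7.1×0.071) + 315 ≈ 197150.9 mm; DoF = Df − Dn = 17267.2 − 14733.4 ≈ 2533.8 mm.
Ratio = 2533.8 / 183.99 ≈ 13.8.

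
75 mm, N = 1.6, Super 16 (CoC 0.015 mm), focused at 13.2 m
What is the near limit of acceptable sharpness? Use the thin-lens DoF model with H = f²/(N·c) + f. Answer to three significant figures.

Hyperfocal distance H = f²/(N·c) + f = 75²/(1.6 × 0.015) + 75 = 5625/0.024 + 75 ≈ 234450.0 mm ≈ 234.4 m.
Near limit Dn = s·(H − f)/(H + s − 2f) = 13200 × (234450.0 − 75) / (234450.0 + 13200 − 2 × 75) = 13200 × 234375.0 / 247500.0 ≈ 12500 mm ≈ 12.5 m.

12.5 m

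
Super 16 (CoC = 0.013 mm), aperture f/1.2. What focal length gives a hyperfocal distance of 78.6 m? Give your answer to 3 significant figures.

From H = f²/(N·c) + f, with f ≪ H: f ≈ √(H·N·c) = √(78600 × 1.2 × 0.013) = √1226.2 ≈ 35.02 mm.
The +f correction barely moves this — solving exactly, f² + N·c·f − N·c·H = 0 ⇒ f = (−N·c + √((N·c)² + 4·N·c·H))/2 = (−0.0156 + √4904.6)/2 ≈ 35.009 mm, so f ≈ 35.0 mm.

35.0 mm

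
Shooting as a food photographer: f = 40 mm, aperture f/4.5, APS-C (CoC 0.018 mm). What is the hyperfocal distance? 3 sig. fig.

19.8 m

Hyperfocal distance H = f²/(N·c) + f = 40²/(4.5 × 0.018) + 40 = 1600/0.081 + 40 ≈ 19793.1 mm ≈ 19.8 m.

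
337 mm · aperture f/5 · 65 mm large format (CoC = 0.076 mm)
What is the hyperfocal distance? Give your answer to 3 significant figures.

299 m

Hyperfocal distance H = f²/(N·c) + f = 337²/(5 × 0.076) + 337 = 113569/0.38 + 337 ≈ 299202.8 mm ≈ 299 m.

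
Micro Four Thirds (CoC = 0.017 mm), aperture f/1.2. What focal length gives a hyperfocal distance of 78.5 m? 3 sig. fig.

40.0 mm

From H = f²/(N·c) + f, with f ≪ H: f ≈ √(H·N·c) = √(78500 × 1.2 × 0.017) = √1601.4 ≈ 40.02 mm.
The +f correction barely moves this — solving exactly, f² + N·c·f − N·c·H = 0 ⇒ f = (−N·c + √((N·c)² + 4·N·c·H))/2 = (−0.0204 + √6405.6)/2 ≈ 40.007 mm, so f ≈ 40.0 mm.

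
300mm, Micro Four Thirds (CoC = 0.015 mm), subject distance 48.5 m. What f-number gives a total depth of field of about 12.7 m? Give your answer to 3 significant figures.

f/16

Write h = H − f = f²/(N·c). The thin-lens limits are Dn = s·h/(h + (s−f)) and Df = s·h/(h − (s−f)), so DoF = Df − Dn = 2·s·(s−f)·h / (h² − (s−f)²).
That is a quadratic in h: DoF·h² − 2·s·(s−f)·h − DoF·(s−f)² = 0 ⇒ h = (s−f)·(s + √(s² + DoF²)) / DoF = 48200 × (48500 + √(48500² + 12700²)) / 12700 = 48200 × (48500 + 50135.2) / 12700 ≈ 374348 mm.
Then N = f²/(c·h) = 300² / (0.015 × 374348) = 90000 / 5615.2 ≈ 16.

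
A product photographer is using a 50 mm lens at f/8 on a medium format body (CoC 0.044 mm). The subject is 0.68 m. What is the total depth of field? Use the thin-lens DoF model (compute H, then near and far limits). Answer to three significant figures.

122 mm

Hyperfocal distance H = f²/(N·c) + f = 50²/(8 × 0.044) + 50 = 2500/0.352 + 50 ≈ 7152.3 mm ≈ 7.152 m.
Near limit Dn = s·(H − f)/(H + s − 2f) = 680 × (7152.3 − 50) / (7152.3 + 680 − 2 × 50) = 680 × 7102.3 / 7732.3 ≈ 624.60 mm.
Far limit Df = s·(H − f)/(H − s) = 680 × (7152.3 − 50) / (7152.3 − 680) = 680 × 7102.3 / 6472.3 ≈ 746.19 mm.
Depth of field = Df − Dn = 746.19 − 624.60 ≈ 121.59 mm.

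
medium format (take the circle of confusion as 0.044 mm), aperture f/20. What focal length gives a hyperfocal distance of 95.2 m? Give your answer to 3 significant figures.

289 mm

From H = f²/(N·c) + f, with f ≪ H: f ≈ √(H·N·c) = √(95200 × 20 × 0.044) = √83776 ≈ 289.4 mm.
The +f correction barely moves this — solving exactly, f² + N·c·f − N·c·H = 0 ⇒ f = (−N·c + √((N·c)² + 4·N·c·H))/2 = (−0.88 + √335105)/2 ≈ 289.00 mm, so f ≈ 289 mm.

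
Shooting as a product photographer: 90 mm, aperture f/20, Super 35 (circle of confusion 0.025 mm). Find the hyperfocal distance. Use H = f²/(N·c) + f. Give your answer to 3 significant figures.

Hyperfocal distance H = f²/(N·c) + f = 90²/(20 × 0.025) + 90 = 8100/0.5 + 90 ≈ 16290.0 mm ≈ 16.3 m.

16.3 m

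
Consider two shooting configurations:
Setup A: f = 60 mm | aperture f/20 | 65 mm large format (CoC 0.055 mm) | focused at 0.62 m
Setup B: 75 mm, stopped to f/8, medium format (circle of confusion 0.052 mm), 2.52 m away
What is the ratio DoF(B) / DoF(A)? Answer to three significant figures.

Setup A: H = 60²/(20×0.055) + 60 ≈ 3332.7 mm; DoF = Df − Dn = 747.99 − 529.41 ≈ 218.58 mm.
Setup B: H = 75²/(8×0.052) + 75 ≈ 13596.6 mm; DoF = Df − Dn = 3076.25 − 2134.11 ≈ 942.14 mm.
Ratio = 942.14 / 218.58 ≈ 4.31.

4.31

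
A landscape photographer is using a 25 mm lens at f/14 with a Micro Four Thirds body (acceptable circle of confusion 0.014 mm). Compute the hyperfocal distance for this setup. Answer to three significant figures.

Hyperfocal distance H = f²/(N·c) + f = 25²/(14 × 0.014) + 25 = 625/0.196 + 25 ≈ 3213.8 mm ≈ 3.21 m.

3.21 m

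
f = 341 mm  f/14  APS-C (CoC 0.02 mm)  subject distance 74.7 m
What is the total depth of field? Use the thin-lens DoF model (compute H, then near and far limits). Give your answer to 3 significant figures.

27.6 m

Hyperfocal distance H = f²/(N·c) + f = 341²/(14 × 0.02) + 341 = 116281/0.28 + 341 ≈ 415630.3 mm ≈ 415.6 m.
Near limit Dn = s·(H − f)/(H + s − 2f) = 74700 × (415630.3 − 341) / (415630.3 + 74700 − 2 × 341) = 74700 × 415289.3 / 489648.3 ≈ 63356 mm.
Far limit Df = s·(H − f)/(H − s) = 74700 × (415630.3 − 341) / (415630.3 − 74700) = 74700 × 415289.3 / 340930.3 ≈ 90993 mm.
Depth of field = Df − Dn = 90993 − 63356 ≈ 27637 mm ≈ 27.6 m.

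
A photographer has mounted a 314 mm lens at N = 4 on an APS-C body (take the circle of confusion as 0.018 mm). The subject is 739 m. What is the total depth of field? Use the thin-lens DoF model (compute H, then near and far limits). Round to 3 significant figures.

1120 m

Hyperfocal distance H = f²/(N·c) + f = 314²/(4 × 0.018) + 314 = 98596/0.072 + 314 ≈ 1369702.9 mm ≈ 1370 m.
Near limit Dn = s·(H − f)/(H + s − 2f) = 739000 × (1369702.9 − 314) / (1369702.9 + 739000 − 2 × 314) = 739000 × 1369388.9 / 2108074.9 ≈ 480049 mm.
Far limit Df = s·(H − f)/(H − s) = 739000 × (1369702.9 − 314) / (1369702.9 − 739000) = 739000 × 1369388.9 / 630702.9 ≈ 1604525 mm.
Depth of field = Df − Dn = 1604525 − 480049 ≈ 1124476 mm ≈ 1120 m.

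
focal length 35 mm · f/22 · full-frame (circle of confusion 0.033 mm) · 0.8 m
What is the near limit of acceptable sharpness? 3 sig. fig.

0.550 m

Hyperfocal distance H = f²/(N·c) + f = 35²/(22 × 0.033) + 35 = 1225/0.726 + 35 ≈ 1722.3 mm ≈ 1.722 m.
Near limit Dn = s·(H − f)/(H + s − 2f) = 800 × (1722.3 − 35) / (1722.3 + 800 − 2 × 35) = 800 × 1687.3 / 2452.3 ≈ 550.44 mm ≈ 0.550 m.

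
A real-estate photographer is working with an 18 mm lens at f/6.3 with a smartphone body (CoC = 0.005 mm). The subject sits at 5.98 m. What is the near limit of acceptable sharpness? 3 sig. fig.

Hyperfocal distance H = f²/(N·c) + f = 18²/(6.3 × 0.005) + 18 = 324/0.0315 + 18 ≈ 10303.7 mm ≈ 10.30 m.
Near limit Dn = s·(H − f)/(H + s − 2f) = 5980 × (10303.7 − 18) / (10303.7 + 5980 − 2 × 18) = 5980 × 10285.7 / 16247.7 ≈ 3785.7 mm ≈ 3.79 m.

3.79 m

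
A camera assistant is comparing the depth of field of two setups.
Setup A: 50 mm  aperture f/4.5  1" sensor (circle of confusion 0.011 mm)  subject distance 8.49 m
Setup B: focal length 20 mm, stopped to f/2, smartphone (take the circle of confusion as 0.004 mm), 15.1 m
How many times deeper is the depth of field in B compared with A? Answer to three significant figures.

3.43

Setup A: H = 50²/(4.5×0.011) + 50 ≈ 50555.1 mm; DoF = Df − Dn = 10193.4 − 7274.4 ≈ 2919.0 mm.
Setup B: H = 20²/(2×0.004) + 20 ≈ 50020.0 mm; DoF = Df − Dn = 21621 − 11601 ≈ 10020 mm.
Ratio = 10020 / 2919.0 ≈ 3.43.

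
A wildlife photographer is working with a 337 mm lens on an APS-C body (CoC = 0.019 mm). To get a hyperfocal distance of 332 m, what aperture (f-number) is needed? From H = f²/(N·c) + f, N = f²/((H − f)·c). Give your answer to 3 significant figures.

f/18

Rearrange H = f²/(N·c) + f for N: N = f² / ((H − f)·c).
N = 337² / ((332000 − 337) × 0.019) = 113569 / 6302 ≈ 18.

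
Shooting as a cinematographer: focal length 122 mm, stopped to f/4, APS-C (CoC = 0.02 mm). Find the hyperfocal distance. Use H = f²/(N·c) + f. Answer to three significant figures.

186 m

Hyperfocal distance H = f²/(N·c) + f = 122²/(4 × 0.02) + 122 = 14884/0.08 + 122 ≈ 186172.0 mm ≈ 186 m.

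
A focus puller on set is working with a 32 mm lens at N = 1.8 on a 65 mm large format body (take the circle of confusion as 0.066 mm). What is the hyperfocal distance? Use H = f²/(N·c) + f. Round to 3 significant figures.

Hyperfocal distance H = f²/(N·c) + f = 32²/(1.8 × 0.066) + 32 = 1024/0.1188 + 32 ≈ 8651.5 mm ≈ 8.65 m.

8.65 m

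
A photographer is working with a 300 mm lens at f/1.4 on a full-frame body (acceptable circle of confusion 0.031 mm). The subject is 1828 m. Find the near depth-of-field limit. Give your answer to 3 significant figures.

972 m

Hyperfocal distance H = f²/(N·c) + f = 300²/(1.4 × 0.031) + 300 = 90000/0.0434 + 300 ≈ 2074032.7 mm ≈ 2074 m.
Near limit Dn = s·(H − f)/(H + s − 2f) = 1828000 × (2074032.7 − 300) / (2074032.7 + 1828000 − 2 × 300) = 1828000 × 2073732.7 / 3901432.7 ≈ 971639 mm ≈ 972 m.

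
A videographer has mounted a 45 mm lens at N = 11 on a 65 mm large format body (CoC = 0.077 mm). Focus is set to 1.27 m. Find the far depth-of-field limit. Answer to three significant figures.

2.60 m

Hyperfocal distance H = f²/(N·c) + f = 45²/(11 × 0.077) + 45 = 2025/0.847 + 45 ≈ 2435.8 mm ≈ 2.436 m.
Far limit Df = s·(H − f)/(H − s) = 1270 × (2435.8 − 45) / (2435.8 − 1270) = 1270 × 2390.8 / 1165.8 ≈ 2604.5 mm ≈ 2.60 m.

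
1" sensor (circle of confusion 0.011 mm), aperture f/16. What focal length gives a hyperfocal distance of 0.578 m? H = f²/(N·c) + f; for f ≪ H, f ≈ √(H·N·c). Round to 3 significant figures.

10.0 mm

From H = f²/(N·c) + f, with f ≪ H: f ≈ √(H·N·c) = √(578 × 16 × 0.011) = √101.73 ≈ 10.09 mm.
Exact: f² + N·c·f − N·c·H = 0 ⇒ f = (−N·c + √((N·c)² + 4·N·c·H))/2 = (−0.176 + √406.94)/2 ≈ 9.9984 mm ≈ 10.0 mm.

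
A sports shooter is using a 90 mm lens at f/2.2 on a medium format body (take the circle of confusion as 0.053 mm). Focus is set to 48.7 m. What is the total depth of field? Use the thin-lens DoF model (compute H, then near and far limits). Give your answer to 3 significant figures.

134 m

Hyperfocal distance H = f²/(N·c) + f = 90²/(2.2 × 0.053) + 90 = 8100/0.1166 + 90 ≈ 69558.3 mm ≈ 69.56 m.
Near limit Dn = s·(H − f)/(H + s − 2f) = 48700 × (69558.3 − 90) / (69558.3 + 48700 − 2 × 90) = 48700 × 69468.3 / 118078.3 ≈ 28651 mm.
Far limit Df = s·(H − f)/(H − s) = 48700 × (69558.3 − 90) / (69558.3 − 48700) = 48700 × 69468.3 / 20858.3 ≈ 162195 mm.
Depth of field = Df − Dn = 162195 − 28651 ≈ 133544 mm ≈ 134 m.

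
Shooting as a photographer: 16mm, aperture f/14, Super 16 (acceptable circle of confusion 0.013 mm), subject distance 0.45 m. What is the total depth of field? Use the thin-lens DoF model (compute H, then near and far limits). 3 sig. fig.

307 mm

Hyperfocal distance H = f²/(N·c) + f = 16²/(14 × 0.013) + 16 = 256/0.182 + 16 ≈ 1422.6 mm ≈ 1.423 m.
Near limit Dn = s·(H − f)/(H + s − 2f) = 450 × (1422.6 − 16) / (1422.6 + 450 − 2 × 16) = 450 × 1406.6 / 1840.6 ≈ 343.89 mm.
Far limit Df = s·(H − f)/(H − s) = 450 × (1422.6 − 16) / (1422.6 − 450) = 450 × 1406.6 / 972.6 ≈ 650.80 mm.
Depth of field = Df − Dn = 650.80 − 343.89 ≈ 306.91 mm.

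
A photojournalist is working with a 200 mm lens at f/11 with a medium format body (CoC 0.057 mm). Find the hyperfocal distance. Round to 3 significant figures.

Hyperfocal distance H = f²/(N·c) + f = 200²/(11 × 0.057) + 200 = 40000/0.627 + 200 ≈ 63995.9 mm ≈ 64.0 m.

64.0 m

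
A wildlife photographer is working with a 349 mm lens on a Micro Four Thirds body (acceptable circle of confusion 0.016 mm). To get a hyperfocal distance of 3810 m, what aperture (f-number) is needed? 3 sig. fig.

Rearrange H = f²/(N·c) + f for N: N = f² / ((H − f)·c).
N = 349² / ((3810000 − 349) × 0.016) = 121801 / 60954 ≈ 2.00.

f/2.00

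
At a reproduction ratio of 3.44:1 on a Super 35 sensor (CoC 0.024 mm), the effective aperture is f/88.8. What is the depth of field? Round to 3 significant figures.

At magnification m, DoF ≈ 2·N_eff·c/m² = 2 × 88.8 × 0.024 / 3.44² = 4.262 / 11.83 ≈ 0.36 mm.

0.360 mm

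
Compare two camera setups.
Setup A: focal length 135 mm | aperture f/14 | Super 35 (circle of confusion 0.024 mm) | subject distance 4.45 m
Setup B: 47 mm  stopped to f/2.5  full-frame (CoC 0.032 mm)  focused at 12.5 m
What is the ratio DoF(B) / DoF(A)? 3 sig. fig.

Setup A: H = 135²/(14×0.024) + 135 ≈ 54376.1 mm; DoF = Df − Dn = 4834.60 − 4122.08 ≈ 712.52 mm.
Setup B: H = 47²/(2.5×0.032) + 47 ≈ 27659.5 mm; DoF = Df − Dn = 22768 − 8615 ≈ 14153 mm.
Ratio = 14153 / 712.52 ≈ 19.9.

19.9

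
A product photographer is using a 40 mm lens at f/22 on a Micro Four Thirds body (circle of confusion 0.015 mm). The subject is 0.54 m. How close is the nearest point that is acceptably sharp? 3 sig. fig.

Hyperfocal distance H = f²/(N·c) + f = 40²/(22 × 0.015) + 40 = 1600/0.33 + 40 ≈ 4888.5 mm ≈ 4.888 m.
Near limit Dn = s·(H − f)/(H + s − 2f) = 540 × (4888.5 − 40) / (4888.5 + 540 − 2 × 40) = 540 × 4848.5 / 5348.5 ≈ 489.52 mm.

490 mm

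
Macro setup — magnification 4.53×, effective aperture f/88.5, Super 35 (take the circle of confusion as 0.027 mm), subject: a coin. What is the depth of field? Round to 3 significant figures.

0.233 mm

At magnification m, DoF ≈ 2·N_eff·c/m² = 2 × 88.5 × 0.027 / 4.53² = 4.779 / 20.52 ≈ 0.233 mm.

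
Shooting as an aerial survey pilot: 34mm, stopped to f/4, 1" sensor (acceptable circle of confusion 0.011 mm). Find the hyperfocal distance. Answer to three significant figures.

Hyperfocal distance H = f²/(N·c) + f = 34²/(4 × 0.011) + 34 = 1156/0.044 + 34 ≈ 26306.7 mm ≈ 26.3 m.

26.3 m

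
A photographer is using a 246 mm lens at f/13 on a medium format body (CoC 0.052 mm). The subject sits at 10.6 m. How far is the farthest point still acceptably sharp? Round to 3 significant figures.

Hyperfocal distance H = f²/(N·c) + f = 246²/(13 × 0.052) + 246 = 60516/0.676 + 246 ≈ 89766.7 mm ≈ 89.77 m.
Far limit Df = s·(H − f)/(H − s) = 10600 × (89766.7 − 246) / (89766.7 − 10600) = 10600 × 89520.7 / 79166.7 ≈ 11986 mm ≈ 12.0 m.

12.0 m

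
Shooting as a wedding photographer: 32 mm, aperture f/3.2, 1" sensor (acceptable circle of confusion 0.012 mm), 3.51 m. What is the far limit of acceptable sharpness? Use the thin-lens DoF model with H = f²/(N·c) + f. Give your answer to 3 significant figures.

4.04 m

Hyperfocal distance H = f²/(N·c) + f = 32²/(3.2 × 0.012) + 32 = 1024/0.0384 + 32 ≈ 26698.7 mm ≈ 26.70 m.
Far limit Df = s·(H − f)/(H − s) = 3510 × (26698.7 − 32) / (26698.7 − 3510) = 3510 × 26666.7 / 23188.7 ≈ 4036.5 mm ≈ 4.04 m.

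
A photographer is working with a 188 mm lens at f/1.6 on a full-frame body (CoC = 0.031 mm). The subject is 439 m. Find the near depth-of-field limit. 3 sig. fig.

Hyperfocal distance H = f²/(N·c) + f = 188²/(1.6 × 0.031) + 188 = 35344/0.0496 + 188 ≈ 712768.6 mm ≈ 712.8 m.
Near limit Dn = s·(H − f)/(H + s − 2f) = 439000 × (712768.6 − 188) / (712768.6 + 439000 − 2 × 188) = 439000 × 712580.6 / 1151392.6 ≈ 271691 mm ≈ 272 m.

272 m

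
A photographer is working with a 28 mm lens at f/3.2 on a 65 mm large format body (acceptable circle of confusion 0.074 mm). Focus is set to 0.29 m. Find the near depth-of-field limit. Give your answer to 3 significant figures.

Hyperfocal distance H = f²/(N·c) + f = 28²/(3.2 × 0.074) + 28 = 784/0.2368 + 28 ≈ 3338.8 mm ≈ 3.339 m.
Near limit Dn = s·(H − f)/(H + s − 2f) = 290 × (3338.8 − 28) / (3338.8 + 290 − 2 × 28) = 290 × 3310.8 / 3572.8 ≈ 268.73 mm.

269 mm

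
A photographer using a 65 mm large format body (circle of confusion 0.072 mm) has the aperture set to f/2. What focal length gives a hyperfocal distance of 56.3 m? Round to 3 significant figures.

From H = f²/(N·c) + f, with f ≪ H: f ≈ √(H·N·c) = √(56300 × 2 × 0.072) = √8107.2 ≈ 90.04 mm.
The +f correction barely moves this — solving exactly, f² + N·c·f − N·c·H = 0 ⇒ f = (−N·c + √((N·c)² + 4·N·c·H))/2 = (−0.144 + √32429)/2 ≈ 89.968 mm, so f ≈ 90.0 mm.

90.0 mm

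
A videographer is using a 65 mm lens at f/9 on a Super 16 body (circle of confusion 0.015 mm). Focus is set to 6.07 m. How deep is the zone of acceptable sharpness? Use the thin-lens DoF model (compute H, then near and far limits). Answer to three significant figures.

Hyperfocal distance H = f²/(N·c) + f = 65²/(9 × 0.015) + 65 = 4225/0.135 + 65 ≈ 31361.3 mm ≈ 31.36 m.
Near limit Dn = s·(H − f)/(H + s − 2f) = 6070 × (31361.3 − 65) / (31361.3 + 6070 − 2 × 65) = 6070 × 31296.3 / 37301.3 ≈ 5092.8 mm.
Far limit Df = s·(H − f)/(H − s) = 6070 × (31361.3 − 65) / (31361.3 − 6070) = 6070 × 31296.3 / 25291.3 ≈ 7511.2 mm.
Depth of field = Df − Dn = 7511.2 − 5092.8 ≈ 2418.4 mm ≈ 2.42 m.

2.42 m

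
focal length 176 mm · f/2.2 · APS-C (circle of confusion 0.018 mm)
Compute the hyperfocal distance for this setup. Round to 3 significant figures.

782 m

Hyperfocal distance H = f²/(N·c) + f = 176²/(2.2 × 0.018) + 176 = 30976/0.0396 + 176 ≈ 782398.2 mm ≈ 782 m.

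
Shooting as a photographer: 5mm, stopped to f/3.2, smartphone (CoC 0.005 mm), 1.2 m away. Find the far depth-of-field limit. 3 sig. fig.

5.10 m

Hyperfocal distance H = f²/(N·c) + f = 5²/(3.2 × 0.005) + 5 = 25/0.016 + 5 ≈ 1567.5 mm ≈ 1.567 m.
Far limit Df = s·(H − f)/(H − s) = 1200 × (1567.5 − 5) / (1567.5 − 1200) = 1200 × 1562.5 / 367.5 ≈ 5102.0 mm ≈ 5.10 m.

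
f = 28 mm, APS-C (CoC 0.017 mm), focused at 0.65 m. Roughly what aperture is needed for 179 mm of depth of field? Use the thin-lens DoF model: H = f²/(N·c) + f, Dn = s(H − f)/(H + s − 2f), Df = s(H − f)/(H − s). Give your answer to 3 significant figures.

Write h = H − f = f²/(N·c). The thin-lens limits are Dn = s·h/(h + (s−f)) and Df = s·h/(h − (s−f)), so DoF = Df − Dn = 2·s·(s−f)·h / (h² − (s−f)²).
That is a quadratic in h: DoF·h² − 2·s·(s−f)·h − DoF·(s−f)² = 0 ⇒ h = (s−f)·(s + √(s² + DoF²)) / DoF = 622 × (650 + √(650² + 179²)) / 179 = 622 × (650 + 674.197) / 179 ≈ 4601.4 mm.
Then N = f²/(c·h) = 28² / (0.017 × 4601.4) = 784 / 78.224 ≈ 10.

f/10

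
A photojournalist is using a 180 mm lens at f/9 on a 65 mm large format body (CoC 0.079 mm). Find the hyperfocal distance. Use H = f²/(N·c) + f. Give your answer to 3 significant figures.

Hyperfocal distance H = f²/(N·c) + f = 180²/(9 × 0.079) + 180 = 32400/0.711 + 180 ≈ 45749.6 mm ≈ 45.7 m.

45.7 m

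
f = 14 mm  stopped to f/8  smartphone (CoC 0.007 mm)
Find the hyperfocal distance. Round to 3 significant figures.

Hyperfocal distance H = f²/(N·c) + f = 14²/(8 × 0.007) + 14 = 196/0.056 + 14 ≈ 3514.0 mm ≈ 3.51 m.

3.51 m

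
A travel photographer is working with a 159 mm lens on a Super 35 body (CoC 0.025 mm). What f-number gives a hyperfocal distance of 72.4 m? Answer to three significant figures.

Rearrange H = f²/(N·c) + f for N: N = f² / ((H − f)·c).
N = 159² / ((72400 − 159) × 0.025) = 25281 / 1806 ≈ 14.

f/14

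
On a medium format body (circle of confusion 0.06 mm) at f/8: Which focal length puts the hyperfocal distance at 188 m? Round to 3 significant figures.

From H = f²/(N·c) + f, with f ≪ H: f ≈ √(H·N·c) = √(188000 × 8 × 0.06) = √90240 ≈ 300.4 mm.
The +f correction barely moves this — solving exactly, f² + N·c·f − N·c·H = 0 ⇒ f = (−N·c + √((N·c)² + 4·N·c·H))/2 = (−0.48 + √360960)/2 ≈ 300.16 mm, so f ≈ 300 mm.

300 mm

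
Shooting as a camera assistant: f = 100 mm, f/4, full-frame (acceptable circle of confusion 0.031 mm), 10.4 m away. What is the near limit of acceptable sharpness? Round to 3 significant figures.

Hyperfocal distance H = f²/(N·c) + f = 100²/(4 × 0.031) + 100 = 10000/0.124 + 100 ≈ 80745.2 mm ≈ 80.75 m.
Near limit Dn = s·(H − f)/(H + s − 2f) = 10400 × (80745.2 − 100) / (80745.2 + 10400 − 2 × 100) = 10400 × 80645.2 / 90945.2 ≈ 9222.1 mm ≈ 9.22 m.

9.22 m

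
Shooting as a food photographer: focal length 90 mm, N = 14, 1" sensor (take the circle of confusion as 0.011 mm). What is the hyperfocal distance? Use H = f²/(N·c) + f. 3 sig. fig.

52.7 m

Hyperfocal distance H = f²/(N·c) + f = 90²/(14 × 0.011) + 90 = 8100/0.154 + 90 ≈ 52687.4 mm ≈ 52.7 m.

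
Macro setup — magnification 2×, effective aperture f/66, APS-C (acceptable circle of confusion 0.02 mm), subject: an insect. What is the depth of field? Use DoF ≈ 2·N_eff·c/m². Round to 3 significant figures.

0.660 mm

At magnification m, DoF ≈ 2·N_eff·c/m² = 2 × 66 × 0.02 / 2² = 2.64 / 4 ≈ 0.66 mm.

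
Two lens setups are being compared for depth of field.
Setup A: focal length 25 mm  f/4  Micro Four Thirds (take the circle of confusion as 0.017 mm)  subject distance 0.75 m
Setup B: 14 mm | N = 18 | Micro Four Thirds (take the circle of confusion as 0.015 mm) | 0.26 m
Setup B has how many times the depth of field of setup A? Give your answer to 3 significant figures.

Setup A: H = 25²/(4×0.017) + 25 ≈ 9216.2 mm; DoF = Df − Dn = 814.23 − 695.17 ≈ 119.06 mm.
Setup B: H = 14²/(18×0.015) + 14 ≈ 739.9 mm; DoF = Df − Dn = 393.27 − 194.19 ≈ 199.08 mm.
Ratio = 199.08 / 119.06 ≈ 1.67.

1.67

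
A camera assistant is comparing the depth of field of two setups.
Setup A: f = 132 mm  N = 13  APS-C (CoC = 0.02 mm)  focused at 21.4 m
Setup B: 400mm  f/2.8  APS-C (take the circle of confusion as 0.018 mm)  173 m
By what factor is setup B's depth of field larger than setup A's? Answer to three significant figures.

Setup A: H = 132²/(13×0.02) + 132 ≈ 67147.4 mm; DoF = Df − Dn = 31349 − 16245 ≈ 15104 mm.
Setup B: H = 400²/(2.8×0.018) + 400 ≈ 3175003.2 mm; DoF = Df − Dn = 182947 − 164079 ≈ 18868 mm.
Ratio = 18868 / 15104 ≈ 1.25.

1.25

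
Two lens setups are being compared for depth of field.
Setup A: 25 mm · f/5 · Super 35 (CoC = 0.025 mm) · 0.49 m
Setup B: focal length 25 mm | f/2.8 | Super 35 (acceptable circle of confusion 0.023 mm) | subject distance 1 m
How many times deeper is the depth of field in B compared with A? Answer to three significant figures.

Setup A: H = 25²/(5×0.025) + 25 ≈ 5025.0 mm; DoF = Df − Dn = 540.243 − 448.307 ≈ 91.936 mm.
Setup B: H = 25²/(2.8×0.023) + 25 ≈ 9730.0 mm; DoF = Df − Dn = 1111.68 − 908.71 ≈ 202.97 mm.
Ratio = 202.97 / 91.936 ≈ 2.21.

2.21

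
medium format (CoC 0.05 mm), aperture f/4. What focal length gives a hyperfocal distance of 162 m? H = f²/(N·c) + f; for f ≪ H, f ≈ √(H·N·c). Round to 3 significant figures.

From H = f²/(N·c) + f, with f ≪ H: f ≈ √(H·N·c) = √(162000 × 4 × 0.05) = √32400 ≈ 180.0 mm.
The +f correction barely moves this — solving exactly, f² + N·c·f − N·c·H = 0 ⇒ f = (−N·c + √((N·c)² + 4·N·c·H))/2 = (−0.2 + √129600)/2 ≈ 179.90 mm, so f ≈ 180 mm.

180 mm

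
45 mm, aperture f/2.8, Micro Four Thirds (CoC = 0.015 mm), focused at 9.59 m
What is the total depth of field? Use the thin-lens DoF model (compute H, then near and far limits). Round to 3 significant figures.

3.95 m

Hyperfocal distance H = f²/(N·c) + f = 45²/(2.8 × 0.015) + 45 = 2025/0.042 + 45 ≈ 48259.3 mm ≈ 48.26 m.
Near limit Dn = s·(H − f)/(H + s − 2f) = 9590 × (48259.3 − 45) / (48259.3 + 9590 − 2 × 45) = 9590 × 48214.3 / 57759.3 ≈ 8005.2 mm.
Far limit Df = s·(H − f)/(H − s) = 9590 × (48259.3 − 45) / (48259.3 − 9590) = 9590 × 48214.3 / 38669.3 ≈ 11957.2 mm.
Depth of field = Df − Dn = 11957.2 − 8005.2 ≈ 3952.0 mm ≈ 3.95 m.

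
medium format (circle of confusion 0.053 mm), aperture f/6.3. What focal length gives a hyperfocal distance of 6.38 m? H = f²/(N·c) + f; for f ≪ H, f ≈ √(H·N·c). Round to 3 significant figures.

From H = f²/(N·c) + f, with f ≪ H: f ≈ √(H·N·c) = √(6380 × 6.3 × 0.053) = √2130.3 ≈ 46.15 mm.
Exact: f² + N·c·f − N·c·H = 0 ⇒ f = (−N·c + √((N·c)² + 4·N·c·H))/2 = (−0.3339 + √8521.2)/2 ≈ 45.988 mm ≈ 46.0 mm.

46.0 mm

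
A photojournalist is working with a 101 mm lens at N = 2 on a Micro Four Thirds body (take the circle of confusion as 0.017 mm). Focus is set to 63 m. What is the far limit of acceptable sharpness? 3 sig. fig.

Hyperfocal distance H = f²/(N·c) + f = 101²/(2 × 0.017) + 101 = 10201/0.034 + 101 ≈ 300130.4 mm ≈ 300.1 m.
Far limit Df = s·(H − f)/(H − s) = 63000 × (300130.4 − 101) / (300130.4 − 63000) = 63000 × 300029.4 / 237130.4 ≈ 79711 mm ≈ 79.7 m.

79.7 m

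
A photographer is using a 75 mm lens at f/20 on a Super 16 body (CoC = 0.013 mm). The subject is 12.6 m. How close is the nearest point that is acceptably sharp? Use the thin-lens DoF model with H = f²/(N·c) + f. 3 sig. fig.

7.98 m

Hyperfocal distance H = f²/(N·c) + f = 75²/(20 × 0.013) + 75 = 5625/0.26 + 75 ≈ 21709.6 mm ≈ 21.71 m.
Near limit Dn = s·(H − f)/(H + s − 2f) = 12600 × (21709.6 − 75) / (21709.6 + 12600 − 2 × 75) = 12600 × 21634.6 / 34159.6 ≈ 7980.1 mm ≈ 7.98 m.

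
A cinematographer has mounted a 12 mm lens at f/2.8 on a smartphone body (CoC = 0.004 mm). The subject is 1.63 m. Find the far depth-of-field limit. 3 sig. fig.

Hyperfocal distance H = f²/(N·c) + f = 12²/(2.8 × 0.004) + 12 = 144/0.0112 + 12 ≈ 12869.1 mm ≈ 12.87 m.
Far limit Df = s·(H − f)/(H − s) = 1630 × (12869.1 − 12) / (12869.1 − 1630) = 1630 × 12857.1 / 11239.1 ≈ 1864.7 mm ≈ 1.86 m.

1.86 m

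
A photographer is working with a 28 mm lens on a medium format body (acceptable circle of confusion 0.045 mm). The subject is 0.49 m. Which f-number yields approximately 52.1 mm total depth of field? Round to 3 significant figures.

f/2.00

Write h = H − f = f²/(N·c). The thin-lens limits are Dn = s·h/(h + (s−f)) and Df = s·h/(h − (s−f)), so DoF = Df − Dn = 2·s·(s−f)·h / (h² − (s−f)²).
That is a quadratic in h: DoF·h² − 2·s·(s−f)·h − DoF·(s−f)² = 0 ⇒ h = (s−f)·(s + √(s² + DoF²)) / DoF = 462 × (490 + √(490² + 52.1²)) / 52.1 = 462 × (490 + 492.762) / 52.1 ≈ 8714.7 mm.
Then N = f²/(c·h) = 28² / (0.045 × 8714.7) = 784 / 392.16 ≈ 2.00.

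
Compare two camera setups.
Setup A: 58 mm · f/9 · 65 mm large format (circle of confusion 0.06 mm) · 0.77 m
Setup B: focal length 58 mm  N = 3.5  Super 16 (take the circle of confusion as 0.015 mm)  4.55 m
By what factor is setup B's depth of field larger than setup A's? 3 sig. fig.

3.59

Setup A: H = 58²/(9×0.06) + 58 ≈ 6287.6 mm; DoF = Df − Dn = 869.36 − 691.02 ≈ 178.34 mm.
Setup B: H = 58²/(3.5×0.015) + 58 ≈ 64134.2 mm; DoF = Df − Dn = 4893.02 − 4251.92 ≈ 641.10 mm.
Ratio = 641.10 / 178.34 ≈ 3.59.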